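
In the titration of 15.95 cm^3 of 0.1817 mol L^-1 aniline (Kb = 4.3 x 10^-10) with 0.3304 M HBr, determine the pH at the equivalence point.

n(C6H5NH2) = 0.1817 x 0.01595 = 0.002898 mol; V(HBr) at equivalence = 0.002898/0.3304 = 0.008772 L.
At equivalence the base is fully converted to C6H5NH3+; total volume = 0.02472 L, so [C6H5NH3+] = 0.002898/0.02472 = 0.1172 M.
Ka(C6H5NH3+) = Kw/Kb = 1.0e-14 / 4.3 x 10^-10 = 2.33e-5.
[H^+] = sqrt(Ka x [C6H5NH3+]) = sqrt(2.33e-5 x 0.1172) = 0.00165 M.
pH = -log(0.00165) = 2.78.

2.78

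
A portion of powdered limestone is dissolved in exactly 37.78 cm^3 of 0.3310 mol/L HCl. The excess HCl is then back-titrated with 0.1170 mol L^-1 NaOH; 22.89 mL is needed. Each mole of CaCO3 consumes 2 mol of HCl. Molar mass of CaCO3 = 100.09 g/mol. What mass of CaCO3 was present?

0.492 g

Total n(HCl) added = 0.3310 x 0.03778 = 0.01251 mol.
n(NaOH) used = 0.1170 x 0.02289 = 0.002678 mol, which equals the excess n(HCl).
So n(HCl) consumed by the sample = 0.01251 - 0.002678 = 0.009827 mol.
n(CaCO3) = 0.009827 / 2 = 0.004914 mol.
mass = 0.004914 mol x 100.09 g/mol = 0.492 g.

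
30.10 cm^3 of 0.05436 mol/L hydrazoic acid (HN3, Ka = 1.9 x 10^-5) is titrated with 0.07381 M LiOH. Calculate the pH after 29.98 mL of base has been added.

11.98

n(acid) = 0.05436 x 0.03010 = 0.001636 mol; n(LiOH) added = 0.07381 x 0.02998 = 0.002213 mol.
Base is in excess by 0.002213 - 0.001636 = 0.0005766 mol in a total volume of 0.06008 L.
[OH^-] = 0.0005766/0.06008 = 0.009597 M, so pOH = 2.02 and pH = 14.00 - 2.02 = 11.98.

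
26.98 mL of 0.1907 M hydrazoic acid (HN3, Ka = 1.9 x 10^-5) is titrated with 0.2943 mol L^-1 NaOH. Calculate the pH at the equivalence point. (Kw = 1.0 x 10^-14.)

8.89

n(HN3) = 0.1907 x 0.02698 = 0.005145 mol; V(NaOH) at equivalence = 0.005145/0.2943 = 0.01748 L.
At equivalence all the acid is converted to N3-; total volume = 0.02698 + 0.01748 = 0.04446 L, so [N3-] = 0.005145/0.04446 = 0.1157 M.
Kb = Kw/Ka = 1.0e-14 / 1.9 x 10^-5 = 5.26e-10.
[OH^-] = sqrt(Kb x [N3-]) = sqrt(5.26e-10 x 0.1157) = 7.80e-6 M.
pOH = 5.11, so pH = 14.00 - 5.11 = 8.89.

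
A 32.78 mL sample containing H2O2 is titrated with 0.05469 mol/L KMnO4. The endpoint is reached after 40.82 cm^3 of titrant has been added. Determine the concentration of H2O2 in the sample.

0.170 M

n(KMnO4) = 0.05469 x 0.04082 = 0.002232 mol.
From the balanced equation, 2 mol KMnO4 reacts with 5 mol H2O2, so n(H2O2) = 0.002232 x 5/2 = 0.005581 mol.
[H2O2] = 0.005581 / 0.03278 L = 0.170 M.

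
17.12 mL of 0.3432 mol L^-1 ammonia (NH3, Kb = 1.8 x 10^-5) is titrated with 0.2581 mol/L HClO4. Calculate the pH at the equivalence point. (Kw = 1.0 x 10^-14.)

5.04

n(NH3) = 0.3432 x 0.01712 = 0.005876 mol; V(HClO4) at equivalence = 0.005876/0.2581 = 0.02276 L.
At equivalence the base is fully converted to NH4+; total volume = 0.03988 L, so [NH4+] = 0.005876/0.03988 = 0.1473 M.
Ka(NH4+) = Kw/Kb = 1.0e-14 / 1.8 x 10^-5 = 5.56e-10.
[H^+] = sqrt(Ka x [NH4+]) = sqrt(5.56e-10 x 0.1473) = 9.05e-6 M.
pH = -log(9.05e-6) = 5.04.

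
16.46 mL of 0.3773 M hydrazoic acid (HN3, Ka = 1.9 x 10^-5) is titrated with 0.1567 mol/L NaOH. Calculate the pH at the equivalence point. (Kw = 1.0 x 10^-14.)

n(HN3) = 0.3773 x 0.01646 = 0.006210 mol; V(NaOH) at equivalence = 0.006210/0.1567 = 0.03963 L.
At equivalence all the acid is converted to N3-; total volume = 0.01646 + 0.03963 = 0.05609 L, so [N3-] = 0.006210/0.05609 = 0.1107 M.
Kb = Kw/Ka = 1.0e-14 / 1.9 x 10^-5 = 5.26e-10.
[OH^-] = sqrt(Kb x [N3-]) = sqrt(5.26e-10 x 0.1107) = 7.63e-6 M.
pOH = 5.12, so pH = 14.00 - 5.12 = 8.88.

8.88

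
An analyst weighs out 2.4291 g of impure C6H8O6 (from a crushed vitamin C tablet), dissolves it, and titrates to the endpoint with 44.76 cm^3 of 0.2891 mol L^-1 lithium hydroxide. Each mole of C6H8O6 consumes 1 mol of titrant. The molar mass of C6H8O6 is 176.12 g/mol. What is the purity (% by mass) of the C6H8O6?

93.8%

n(LiOH) = 0.2891 x 0.04476 = 0.01294 mol.
n(C6H8O6) = 0.01294 / 1 = 0.01294 mol.
mass of C6H8O6 = 0.01294 x 176.12 = 2.279 g.
% purity = 2.279 / 2.4291 x 100 = 93.8%.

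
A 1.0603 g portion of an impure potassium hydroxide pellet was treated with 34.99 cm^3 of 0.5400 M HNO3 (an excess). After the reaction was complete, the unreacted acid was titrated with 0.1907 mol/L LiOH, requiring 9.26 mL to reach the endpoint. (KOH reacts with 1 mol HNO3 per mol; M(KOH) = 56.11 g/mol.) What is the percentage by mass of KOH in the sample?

Total n(HNO3) added = 0.5400 x 0.03499 = 0.01889 mol.
n(LiOH) used = 0.1907 x 0.009260 = 0.001766 mol, which equals the excess n(HNO3).
So n(HNO3) consumed by the sample = 0.01889 - 0.001766 = 0.01713 mol.
n(KOH) = 0.01713 / 1 = 0.01713 mol.
mass KOH = 0.01713 x 56.11 = 0.9611 g, so %KOH = 0.9611/1.0603 x 100 = 90.6%.

90.6%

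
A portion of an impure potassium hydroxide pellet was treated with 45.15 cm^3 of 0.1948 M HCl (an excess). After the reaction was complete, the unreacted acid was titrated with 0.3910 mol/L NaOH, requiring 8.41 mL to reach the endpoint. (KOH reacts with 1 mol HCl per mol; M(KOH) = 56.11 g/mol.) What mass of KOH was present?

Total n(HCl) added = 0.1948 x 0.04515 = 0.008795 mol.
n(NaOH) used = 0.3910 x 0.008410 = 0.003288 mol, which equals the excess n(HCl).
So n(HCl) consumed by the sample = 0.008795 - 0.003288 = 0.005507 mol.
n(KOH) = 0.005507 / 1 = 0.005507 mol.
mass = 0.005507 mol x 56.11 g/mol = 0.309 g.

0.309 g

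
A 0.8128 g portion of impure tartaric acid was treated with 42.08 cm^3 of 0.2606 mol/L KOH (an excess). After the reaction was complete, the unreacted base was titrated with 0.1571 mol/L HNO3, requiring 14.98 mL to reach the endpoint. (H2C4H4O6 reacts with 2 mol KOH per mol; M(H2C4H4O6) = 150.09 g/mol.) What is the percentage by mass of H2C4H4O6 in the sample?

Total n(KOH) added = 0.2606 x 0.04208 = 0.01097 mol.
n(HNO3) used = 0.1571 x 0.01498 = 0.002353 mol, which equals the excess n(KOH).
So n(KOH) consumed by the sample = 0.01097 - 0.002353 = 0.008613 mol.
n(H2C4H4O6) = 0.008613 / 2 = 0.004306 mol.
mass H2C4H4O6 = 0.004306 x 150.09 = 0.6463 g, so %H2C4H4O6 = 0.6463/0.8128 x 100 = 79.5%.

79.5%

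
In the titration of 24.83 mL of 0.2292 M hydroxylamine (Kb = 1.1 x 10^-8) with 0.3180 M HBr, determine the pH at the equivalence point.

3.46

n(NH2OH) = 0.2292 x 0.02483 = 0.005691 mol; V(HBr) at equivalence = 0.005691/0.3180 = 0.01790 L.
At equivalence the base is fully converted to NH3OH+; total volume = 0.04273 L, so [NH3OH+] = 0.005691/0.04273 = 0.1332 M.
Ka(NH3OH+) = Kw/Kb = 1.0e-14 / 1.1 x 10^-8 = 9.09e-7.
[H^+] = sqrt(Ka x [NH3OH+]) = sqrt(9.09e-7 x 0.1332) = 0.000348 M.
pH = -log(0.000348) = 3.46.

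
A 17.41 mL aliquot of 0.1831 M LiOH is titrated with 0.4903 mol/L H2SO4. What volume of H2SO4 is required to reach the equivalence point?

3.25 mL

n(LiOH) = 0.1831 mol/L x 0.01741 L = 0.003188 mol.
The neutralisation is 2 LiOH : 1 H2SO4, so n(H2SO4) = 0.003188 x 1/2 = 0.001594 mol.
V(H2SO4) = 0.001594 / 0.4903 = 0.003251 L = 3.25 mL.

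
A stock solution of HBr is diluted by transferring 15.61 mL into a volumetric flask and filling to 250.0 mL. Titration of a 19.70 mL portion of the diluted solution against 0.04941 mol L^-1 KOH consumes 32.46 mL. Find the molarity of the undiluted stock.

1.30 M

n(KOH) = 0.04941 x 0.03246 = 0.001604 mol.
n(HBr) in the aliquot = 0.001604 mol.
[diluted HBr] = 0.001604 / 0.01970 = 0.08141 M.
Dilution factor = 250.0/15.61 = 16.02, so [stock] = 0.08141 x 16.02 = 1.30 M.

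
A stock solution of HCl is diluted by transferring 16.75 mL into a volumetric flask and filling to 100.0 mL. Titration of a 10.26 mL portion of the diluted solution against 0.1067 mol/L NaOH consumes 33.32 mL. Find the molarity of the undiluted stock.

n(NaOH) = 0.1067 x 0.03332 = 0.003555 mol.
n(HCl) in the aliquot = 0.003555 mol.
[diluted HCl] = 0.003555 / 0.01026 = 0.3465 M.
Dilution factor = 100.0/16.75 = 5.970, so [stock] = 0.3465 x 5.970 = 2.07 M.

2.07 M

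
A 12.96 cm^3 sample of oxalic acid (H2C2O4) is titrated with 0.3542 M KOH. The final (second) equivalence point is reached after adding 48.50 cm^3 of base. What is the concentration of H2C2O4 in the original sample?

n(KOH) = 0.3542 x 0.04850 = 0.01718 mol.
At the final (second) equivalence point, 2 mol OH^- react per mol H2C2O4, so n(H2C2O4) = 0.01718 / 2 = 0.008589 mol.
[H2C2O4] = 0.008589 / 0.01296 L = 0.663 M.

0.663 M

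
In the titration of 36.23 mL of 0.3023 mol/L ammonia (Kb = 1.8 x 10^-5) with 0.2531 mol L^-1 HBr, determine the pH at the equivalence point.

5.06

n(NH3) = 0.3023 x 0.03623 = 0.01095 mol; V(HBr) at equivalence = 0.01095/0.2531 = 0.04327 L.
At equivalence the base is fully converted to NH4+; total volume = 0.07950 L, so [NH4+] = 0.01095/0.07950 = 0.1378 M.
Ka(NH4+) = Kw/Kb = 1.0e-14 / 1.8 x 10^-5 = 5.56e-10.
[H^+] = sqrt(Ka x [NH4+]) = sqrt(5.56e-10 x 0.1378) = 8.75e-6 M.
pH = -log(8.75e-6) = 5.06.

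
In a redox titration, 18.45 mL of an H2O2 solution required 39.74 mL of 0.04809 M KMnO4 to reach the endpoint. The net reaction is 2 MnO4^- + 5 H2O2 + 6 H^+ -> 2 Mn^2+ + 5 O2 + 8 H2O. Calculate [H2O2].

n(KMnO4) = 0.04809 x 0.03974 = 0.001911 mol.
From the balanced equation, 2 mol KMnO4 reacts with 5 mol H2O2, so n(H2O2) = 0.001911 x 5/2 = 0.004778 mol.
[H2O2] = 0.004778 / 0.01845 L = 0.259 M.

0.259 M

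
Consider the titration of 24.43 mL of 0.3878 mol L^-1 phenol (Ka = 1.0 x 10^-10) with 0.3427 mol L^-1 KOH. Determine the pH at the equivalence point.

n(C6H5OH) = 0.3878 x 0.02443 = 0.009474 mol; V(KOH) at equivalence = 0.009474/0.3427 = 0.02765 L.
At equivalence all the acid is converted to C6H5O-; total volume = 0.02443 + 0.02765 = 0.05208 L, so [C6H5O-] = 0.009474/0.05208 = 0.1819 M.
Kb = Kw/Ka = 1.0e-14 / 1.0 x 10^-10 = 0.000100.
[OH^-] = sqrt(Kb x [C6H5O-]) = sqrt(0.000100 x 0.1819) = 0.00427 M.
pOH = 2.37, so pH = 14.00 - 2.37 = 11.63.

11.63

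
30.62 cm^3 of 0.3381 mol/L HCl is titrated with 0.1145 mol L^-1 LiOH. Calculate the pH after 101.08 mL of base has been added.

11.97

n(acid) = 0.3381 x 0.03062 = 0.01035 mol; n(LiOH) added = 0.1145 x 0.1011 = 0.01157 mol.
Base is in excess by 0.01157 - 0.01035 = 0.001221 mol in a total volume of 0.1317 L.
[OH^-] = 0.001221/0.1317 = 0.009271 M, so pOH = 2.03 and pH = 14.00 - 2.03 = 11.97.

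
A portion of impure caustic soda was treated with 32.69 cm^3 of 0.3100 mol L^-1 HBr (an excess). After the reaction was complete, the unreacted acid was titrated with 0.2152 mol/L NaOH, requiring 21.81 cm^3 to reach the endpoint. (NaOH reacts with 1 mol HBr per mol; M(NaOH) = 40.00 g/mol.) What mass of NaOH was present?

Total n(HBr) added = 0.3100 x 0.03269 = 0.01013 mol.
n(NaOH) used = 0.2152 x 0.02181 = 0.004694 mol, which equals the excess n(HBr).
So n(HBr) consumed by the sample = 0.01013 - 0.004694 = 0.005440 mol.
n(NaOH) = 0.005440 / 1 = 0.005440 mol.
mass = 0.005440 mol x 40.00 g/mol = 0.218 g.

0.218 g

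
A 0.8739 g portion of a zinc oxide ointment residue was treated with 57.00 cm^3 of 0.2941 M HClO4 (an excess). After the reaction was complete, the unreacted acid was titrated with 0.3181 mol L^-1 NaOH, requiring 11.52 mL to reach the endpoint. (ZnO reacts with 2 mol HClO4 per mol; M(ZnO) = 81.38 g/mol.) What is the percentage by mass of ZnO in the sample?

61.0%

Total n(HClO4) added = 0.2941 x 0.05700 = 0.01676 mol.
n(NaOH) used = 0.3181 x 0.01152 = 0.003665 mol, which equals the excess n(HClO4).
So n(HClO4) consumed by the sample = 0.01676 - 0.003665 = 0.01310 mol.
n(ZnO) = 0.01310 / 2 = 0.006550 mol.
mass ZnO = 0.006550 x 81.38 = 0.5330 g, so %ZnO = 0.5330/0.8739 x 100 = 61.0%.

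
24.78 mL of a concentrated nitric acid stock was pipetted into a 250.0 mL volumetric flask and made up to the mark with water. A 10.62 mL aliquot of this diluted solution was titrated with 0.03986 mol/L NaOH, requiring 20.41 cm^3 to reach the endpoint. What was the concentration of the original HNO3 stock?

0.773 M

n(NaOH) = 0.03986 x 0.02041 = 0.0008135 mol.
n(HNO3) in the aliquot = 0.0008135 mol.
[diluted HNO3] = 0.0008135 / 0.01062 = 0.07660 M.
Dilution factor = 250.0/24.78 = 10.09, so [stock] = 0.07660 x 10.09 = 0.773 M.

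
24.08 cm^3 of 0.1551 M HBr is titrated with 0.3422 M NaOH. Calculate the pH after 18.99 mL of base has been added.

n(acid) = 0.1551 x 0.02408 = 0.003735 mol; n(NaOH) added = 0.3422 x 0.01899 = 0.006498 mol.
Base is in excess by 0.006498 - 0.003735 = 0.002764 mol in a total volume of 0.04307 L.
[OH^-] = 0.002764/0.04307 = 0.06416 M, so pOH = 1.19 and pH = 14.00 - 1.19 = 12.81.

12.81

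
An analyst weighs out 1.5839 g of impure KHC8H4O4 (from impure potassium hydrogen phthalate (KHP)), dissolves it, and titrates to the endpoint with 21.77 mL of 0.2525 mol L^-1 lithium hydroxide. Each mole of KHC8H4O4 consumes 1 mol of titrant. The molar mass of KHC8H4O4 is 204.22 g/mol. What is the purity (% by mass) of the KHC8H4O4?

n(LiOH) = 0.2525 x 0.02177 = 0.005497 mol.
n(KHC8H4O4) = 0.005497 / 1 = 0.005497 mol.
mass of KHC8H4O4 = 0.005497 x 204.22 = 1.123 g.
% purity = 1.123 / 1.5839 x 100 = 70.9%.

70.9%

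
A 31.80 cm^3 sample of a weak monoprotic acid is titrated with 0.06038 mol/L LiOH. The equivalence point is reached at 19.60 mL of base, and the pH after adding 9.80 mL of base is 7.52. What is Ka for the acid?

9.80 mL is half of the equivalence volume, so this is the half-equivalence point where [HA] = [A^-].
At half-equivalence pH = pKa, so pKa = 7.52.
Ka = 10^(-7.52) = 3.0 x 10^-8.

3.0 x 10^-8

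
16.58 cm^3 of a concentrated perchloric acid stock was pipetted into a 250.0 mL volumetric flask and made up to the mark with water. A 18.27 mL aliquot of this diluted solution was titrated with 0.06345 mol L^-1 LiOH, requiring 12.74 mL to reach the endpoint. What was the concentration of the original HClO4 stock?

0.667 M

n(LiOH) = 0.06345 x 0.01274 = 0.0008084 mol.
n(HClO4) in the aliquot = 0.0008084 mol.
[diluted HClO4] = 0.0008084 / 0.01827 = 0.04424 M.
Dilution factor = 250.0/16.58 = 15.08, so [stock] = 0.04424 x 15.08 = 0.667 M.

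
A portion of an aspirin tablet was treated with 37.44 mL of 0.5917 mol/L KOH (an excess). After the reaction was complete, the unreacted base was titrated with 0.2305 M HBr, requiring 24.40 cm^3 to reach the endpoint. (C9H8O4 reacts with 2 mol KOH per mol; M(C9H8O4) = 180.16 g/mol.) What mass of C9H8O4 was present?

1.49 g

Total n(KOH) added = 0.5917 x 0.03744 = 0.02215 mol.
n(HBr) used = 0.2305 x 0.02440 = 0.005624 mol, which equals the excess n(KOH).
So n(KOH) consumed by the sample = 0.02215 - 0.005624 = 0.01653 mol.
n(C9H8O4) = 0.01653 / 2 = 0.008265 mol.
mass = 0.008265 mol x 180.16 g/mol = 1.49 g.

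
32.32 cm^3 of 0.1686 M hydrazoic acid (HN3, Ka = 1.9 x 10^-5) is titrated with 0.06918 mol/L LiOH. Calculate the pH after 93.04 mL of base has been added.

11.90

n(acid) = 0.1686 x 0.03232 = 0.005449 mol; n(LiOH) added = 0.06918 x 0.09304 = 0.006437 mol.
Base is in excess by 0.006437 - 0.005449 = 0.0009874 mol in a total volume of 0.1254 L.
[OH^-] = 0.0009874/0.1254 = 0.007876 M, so pOH = 2.10 and pH = 14.00 - 2.10 = 11.90.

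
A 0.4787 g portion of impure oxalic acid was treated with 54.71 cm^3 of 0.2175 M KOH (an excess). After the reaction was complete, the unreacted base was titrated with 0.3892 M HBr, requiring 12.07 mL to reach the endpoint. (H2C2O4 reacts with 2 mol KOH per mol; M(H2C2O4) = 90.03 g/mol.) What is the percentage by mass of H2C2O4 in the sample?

67.7%

Total n(KOH) added = 0.2175 x 0.05471 = 0.01190 mol.
n(HBr) used = 0.3892 x 0.01207 = 0.004698 mol, which equals the excess n(KOH).
So n(KOH) consumed by the sample = 0.01190 - 0.004698 = 0.007202 mol.
n(H2C2O4) = 0.007202 / 2 = 0.003601 mol.
mass H2C2O4 = 0.003601 x 90.03 = 0.3242 g, so %H2C2O4 = 0.3242/0.4787 x 100 = 67.7%.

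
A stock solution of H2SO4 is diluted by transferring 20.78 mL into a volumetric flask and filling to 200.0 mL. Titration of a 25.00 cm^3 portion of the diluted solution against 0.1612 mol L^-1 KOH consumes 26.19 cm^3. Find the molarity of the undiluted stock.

n(KOH) = 0.1612 x 0.02619 = 0.004222 mol.
n(H2SO4) in the aliquot = 0.004222 x 1/2 = 0.002111 mol.
[diluted H2SO4] = 0.002111 / 0.02500 = 0.08444 M.
Dilution factor = 200.0/20.78 = 9.625, so [stock] = 0.08444 x 9.625 = 0.813 M.

0.813 M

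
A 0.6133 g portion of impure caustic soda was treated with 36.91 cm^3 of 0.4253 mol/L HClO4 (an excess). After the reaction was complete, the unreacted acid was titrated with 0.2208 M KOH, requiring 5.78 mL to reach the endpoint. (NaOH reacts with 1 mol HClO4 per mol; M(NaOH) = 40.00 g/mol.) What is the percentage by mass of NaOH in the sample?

94.1%

Total n(HClO4) added = 0.4253 x 0.03691 = 0.01570 mol.
n(KOH) used = 0.2208 x 0.005780 = 0.001276 mol, which equals the excess n(HClO4).
So n(HClO4) consumed by the sample = 0.01570 - 0.001276 = 0.01442 mol.
n(NaOH) = 0.01442 / 1 = 0.01442 mol.
mass NaOH = 0.01442 x 40.00 = 0.5769 g, so %NaOH = 0.5769/0.6133 x 100 = 94.1%.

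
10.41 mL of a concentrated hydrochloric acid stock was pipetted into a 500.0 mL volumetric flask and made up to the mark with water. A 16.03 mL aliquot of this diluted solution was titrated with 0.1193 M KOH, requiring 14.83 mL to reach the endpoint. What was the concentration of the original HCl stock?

5.30 M

n(KOH) = 0.1193 x 0.01483 = 0.001769 mol.
n(HCl) in the aliquot = 0.001769 mol.
[diluted HCl] = 0.001769 / 0.01603 = 0.1104 M.
Dilution factor = 500.0/10.41 = 48.03, so [stock] = 0.1104 x 48.03 = 5.30 M.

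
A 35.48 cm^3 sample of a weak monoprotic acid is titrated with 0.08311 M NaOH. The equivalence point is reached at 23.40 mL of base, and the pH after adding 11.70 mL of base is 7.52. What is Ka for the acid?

11.70 mL is half of the equivalence volume, so this is the half-equivalence point where [HA] = [A^-].
At half-equivalence pH = pKa, so pKa = 7.52.
Ka = 10^(-7.52) = 3.0 x 10^-8.

3.0 x 10^-8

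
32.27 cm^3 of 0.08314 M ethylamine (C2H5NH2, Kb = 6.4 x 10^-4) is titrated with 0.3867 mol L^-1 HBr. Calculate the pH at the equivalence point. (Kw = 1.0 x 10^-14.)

n(C2H5NH2) = 0.08314 x 0.03227 = 0.002683 mol; V(HBr) at equivalence = 0.002683/0.3867 = 0.006938 L.
At equivalence the base is fully converted to C2H5NH3+; total volume = 0.03921 L, so [C2H5NH3+] = 0.002683/0.03921 = 0.06843 M.
Ka(C2H5NH3+) = Kw/Kb = 1.0e-14 / 6.4 x 10^-4 = 1.56e-11.
[H^+] = sqrt(Ka x [C2H5NH3+]) = sqrt(1.56e-11 x 0.06843) = 1.03e-6 M.
pH = -log(1.03e-6) = 5.99.

5.99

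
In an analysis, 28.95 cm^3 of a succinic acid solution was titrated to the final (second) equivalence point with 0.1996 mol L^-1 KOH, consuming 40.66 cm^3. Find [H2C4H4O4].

n(KOH) = 0.1996 x 0.04066 = 0.008116 mol.
At the final (second) equivalence point, 2 mol OH^- react per mol H2C4H4O4, so n(H2C4H4O4) = 0.008116 / 2 = 0.004058 mol.
[H2C4H4O4] = 0.004058 / 0.02895 L = 0.140 M.

0.140 M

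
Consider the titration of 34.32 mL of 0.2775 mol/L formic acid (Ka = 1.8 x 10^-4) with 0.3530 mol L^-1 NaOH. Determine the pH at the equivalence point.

n(HCOOH) = 0.2775 x 0.03432 = 0.009524 mol; V(NaOH) at equivalence = 0.009524/0.3530 = 0.02698 L.
At equivalence all the acid is converted to HCOO-; total volume = 0.03432 + 0.02698 = 0.06130 L, so [HCOO-] = 0.009524/0.06130 = 0.1554 M.
Kb = Kw/Ka = 1.0e-14 / 1.8 x 10^-4 = 5.56e-11.
[OH^-] = sqrt(Kb x [HCOO-]) = sqrt(5.56e-11 x 0.1554) = 2.94e-6 M.
pOH = 5.53, so pH = 14.00 - 5.53 = 8.47.

8.47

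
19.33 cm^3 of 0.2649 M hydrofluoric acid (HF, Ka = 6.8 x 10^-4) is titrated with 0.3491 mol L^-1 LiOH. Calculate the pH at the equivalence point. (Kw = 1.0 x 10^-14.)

n(HF) = 0.2649 x 0.01933 = 0.005121 mol; V(LiOH) at equivalence = 0.005121/0.3491 = 0.01467 L.
At equivalence all the acid is converted to F-; total volume = 0.01933 + 0.01467 = 0.03400 L, so [F-] = 0.005121/0.03400 = 0.1506 M.
Kb = Kw/Ka = 1.0e-14 / 6.8 x 10^-4 = 1.47e-11.
[OH^-] = sqrt(Kb x [F-]) = sqrt(1.47e-11 x 0.1506) = 1.49e-6 M.
pOH = 5.83, so pH = 14.00 - 5.83 = 8.17.

8.17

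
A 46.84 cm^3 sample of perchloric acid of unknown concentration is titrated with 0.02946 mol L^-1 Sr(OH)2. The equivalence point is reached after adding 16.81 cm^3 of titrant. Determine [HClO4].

n(Sr(OH)2) delivered = 0.02946 x 0.01681 = 0.0004952 mol.
The reaction is 2 HClO4 + 1 Sr(OH)2, so n(HClO4) = 0.0004952 x 2/1 = 0.0009904 mol.
[HClO4] = 0.0009904 mol / 0.04684 L = 0.0211 M.

0.0211 M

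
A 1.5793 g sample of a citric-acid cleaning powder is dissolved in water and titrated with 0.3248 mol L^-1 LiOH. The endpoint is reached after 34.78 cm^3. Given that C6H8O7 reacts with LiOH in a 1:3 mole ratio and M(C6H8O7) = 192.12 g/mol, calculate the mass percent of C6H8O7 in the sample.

45.8%

n(LiOH) = 0.3248 x 0.03478 = 0.01130 mol.
n(C6H8O7) = 0.01130 / 3 = 0.003766 mol.
mass of C6H8O7 = 0.003766 x 192.12 = 0.7234 g.
% purity = 0.7234 / 1.5793 x 100 = 45.8%.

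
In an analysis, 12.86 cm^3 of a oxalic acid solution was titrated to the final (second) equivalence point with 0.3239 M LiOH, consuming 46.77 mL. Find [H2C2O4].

n(LiOH) = 0.3239 x 0.04677 = 0.01515 mol.
At the final (second) equivalence point, 2 mol OH^- react per mol H2C2O4, so n(H2C2O4) = 0.01515 / 2 = 0.007574 mol.
[H2C2O4] = 0.007574 / 0.01286 L = 0.589 M.

0.589 M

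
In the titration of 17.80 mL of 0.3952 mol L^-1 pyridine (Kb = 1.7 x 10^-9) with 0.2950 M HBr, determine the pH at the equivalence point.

3.00

n(C5H5N) = 0.3952 x 0.01780 = 0.007035 mol; V(HBr) at equivalence = 0.007035/0.2950 = 0.02385 L.
At equivalence the base is fully converted to C5H5NH+; total volume = 0.04165 L, so [C5H5NH+] = 0.007035/0.04165 = 0.1689 M.
Ka(C5H5NH+) = Kw/Kb = 1.0e-14 / 1.7 x 10^-9 = 5.88e-6.
[H^+] = sqrt(Ka x [C5H5NH+]) = sqrt(5.88e-6 x 0.1689) = 0.000997 M.
pH = -log(0.000997) = 3.00.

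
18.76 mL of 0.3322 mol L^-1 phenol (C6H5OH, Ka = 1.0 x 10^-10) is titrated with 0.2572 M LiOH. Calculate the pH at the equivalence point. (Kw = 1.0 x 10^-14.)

n(C6H5OH) = 0.3322 x 0.01876 = 0.006232 mol; V(LiOH) at equivalence = 0.006232/0.2572 = 0.02423 L.
At equivalence all the acid is converted to C6H5O-; total volume = 0.01876 + 0.02423 = 0.04299 L, so [C6H5O-] = 0.006232/0.04299 = 0.1450 M.
Kb = Kw/Ka = 1.0e-14 / 1.0 x 10^-10 = 0.000100.
[OH^-] = sqrt(Kb x [C6H5O-]) = sqrt(0.000100 x 0.1450) = 0.00381 M.
pOH = 2.42, so pH = 14.00 - 2.42 = 11.58.

11.58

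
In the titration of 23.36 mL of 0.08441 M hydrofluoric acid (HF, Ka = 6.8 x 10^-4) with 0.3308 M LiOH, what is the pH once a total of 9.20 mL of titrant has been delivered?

n(acid) = 0.08441 x 0.02336 = 0.001972 mol; n(LiOH) added = 0.3308 x 0.009200 = 0.003043 mol.
Base is in excess by 0.003043 - 0.001972 = 0.001072 mol in a total volume of 0.03256 L.
[OH^-] = 0.001072/0.03256 = 0.03291 M, so pOH = 1.48 and pH = 14.00 - 1.48 = 12.52.

12.52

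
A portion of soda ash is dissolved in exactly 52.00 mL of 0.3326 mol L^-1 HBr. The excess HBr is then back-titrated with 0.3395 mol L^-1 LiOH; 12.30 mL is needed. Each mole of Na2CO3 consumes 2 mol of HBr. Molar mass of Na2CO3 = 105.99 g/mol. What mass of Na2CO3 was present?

Total n(HBr) added = 0.3326 x 0.05200 = 0.01730 mol.
n(LiOH) used = 0.3395 x 0.01230 = 0.004176 mol, which equals the excess n(HBr).
So n(HBr) consumed by the sample = 0.01730 - 0.004176 = 0.01312 mol.
n(Na2CO3) = 0.01312 / 2 = 0.006560 mol.
mass = 0.006560 mol x 105.99 g/mol = 0.695 g.

0.695 g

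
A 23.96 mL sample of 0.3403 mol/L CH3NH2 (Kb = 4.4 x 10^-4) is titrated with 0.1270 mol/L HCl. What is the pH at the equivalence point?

5.84

n(CH3NH2) = 0.3403 x 0.02396 = 0.008154 mol; V(HCl) at equivalence = 0.008154/0.1270 = 0.06420 L.
At equivalence the base is fully converted to CH3NH3+; total volume = 0.08816 L, so [CH3NH3+] = 0.008154/0.08816 = 0.09248 M.
Ka(CH3NH3+) = Kw/Kb = 1.0e-14 / 4.4 x 10^-4 = 2.27e-11.
[H^+] = sqrt(Ka x [CH3NH3+]) = sqrt(2.27e-11 x 0.09248) = 1.45e-6 M.
pH = -log(1.45e-6) = 5.84.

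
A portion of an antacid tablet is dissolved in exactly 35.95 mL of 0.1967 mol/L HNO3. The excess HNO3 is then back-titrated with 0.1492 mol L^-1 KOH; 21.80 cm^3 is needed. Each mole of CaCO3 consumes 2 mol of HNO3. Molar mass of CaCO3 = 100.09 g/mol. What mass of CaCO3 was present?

Total n(HNO3) added = 0.1967 x 0.03595 = 0.007071 mol.
n(KOH) used = 0.1492 x 0.02180 = 0.003253 mol, which equals the excess n(HNO3).
So n(HNO3) consumed by the sample = 0.007071 - 0.003253 = 0.003819 mol.
n(CaCO3) = 0.003819 / 2 = 0.001909 mol.
mass = 0.001909 mol x 100.09 g/mol = 0.191 g.

0.191 g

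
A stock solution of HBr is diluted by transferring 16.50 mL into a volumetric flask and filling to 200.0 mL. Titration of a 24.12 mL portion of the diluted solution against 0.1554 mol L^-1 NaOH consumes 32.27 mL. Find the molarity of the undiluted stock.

2.52 M

n(NaOH) = 0.1554 x 0.03227 = 0.005015 mol.
n(HBr) in the aliquot = 0.005015 mol.
[diluted HBr] = 0.005015 / 0.02412 = 0.2079 M.
Dilution factor = 200.0/16.50 = 12.12, so [stock] = 0.2079 x 12.12 = 2.52 M.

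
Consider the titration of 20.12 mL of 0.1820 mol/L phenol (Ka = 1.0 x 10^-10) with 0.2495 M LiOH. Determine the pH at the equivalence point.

n(C6H5OH) = 0.1820 x 0.02012 = 0.003662 mol; V(LiOH) at equivalence = 0.003662/0.2495 = 0.01468 L.
At equivalence all the acid is converted to C6H5O-; total volume = 0.02012 + 0.01468 = 0.03480 L, so [C6H5O-] = 0.003662/0.03480 = 0.1052 M.
Kb = Kw/Ka = 1.0e-14 / 1.0 x 10^-10 = 0.000100.
[OH^-] = sqrt(Kb x [C6H5O-]) = sqrt(0.000100 x 0.1052) = 0.00324 M.
pOH = 2.49, so pH = 14.00 - 2.49 = 11.51.

11.51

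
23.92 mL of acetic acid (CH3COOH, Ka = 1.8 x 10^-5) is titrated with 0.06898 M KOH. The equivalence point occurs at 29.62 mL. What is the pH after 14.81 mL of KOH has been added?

14.81 mL is exactly half the equivalence volume (29.62/2), i.e. the half-equivalence point.
There, n(HA) = n(A^-), so pH = pKa = -log(1.8 x 10^-5) = 4.74.

4.74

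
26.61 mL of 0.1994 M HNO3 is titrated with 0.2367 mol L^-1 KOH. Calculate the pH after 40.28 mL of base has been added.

n(acid) = 0.1994 x 0.02661 = 0.005306 mol; n(KOH) added = 0.2367 x 0.04028 = 0.009534 mol.
Base is in excess by 0.009534 - 0.005306 = 0.004228 mol in a total volume of 0.06689 L.
[OH^-] = 0.004228/0.06689 = 0.06321 M, so pOH = 1.20 and pH = 14.00 - 1.20 = 12.80.

12.80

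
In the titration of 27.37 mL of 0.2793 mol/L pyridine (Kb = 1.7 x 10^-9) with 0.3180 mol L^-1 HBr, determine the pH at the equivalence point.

n(C5H5N) = 0.2793 x 0.02737 = 0.007644 mol; V(HBr) at equivalence = 0.007644/0.3180 = 0.02404 L.
At equivalence the base is fully converted to C5H5NH+; total volume = 0.05141 L, so [C5H5NH+] = 0.007644/0.05141 = 0.1487 M.
Ka(C5H5NH+) = Kw/Kb = 1.0e-14 / 1.7 x 10^-9 = 5.88e-6.
[H^+] = sqrt(Ka x [C5H5NH+]) = sqrt(5.88e-6 x 0.1487) = 0.000935 M.
pH = -log(0.000935) = 3.03.

3.03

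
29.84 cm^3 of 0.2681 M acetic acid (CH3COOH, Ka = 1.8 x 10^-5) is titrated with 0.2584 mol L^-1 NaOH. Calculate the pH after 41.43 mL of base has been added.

n(acid) = 0.2681 x 0.02984 = 0.008000 mol; n(NaOH) added = 0.2584 x 0.04143 = 0.01071 mol.
Base is in excess by 0.01071 - 0.008000 = 0.002705 mol in a total volume of 0.07127 L.
[OH^-] = 0.002705/0.07127 = 0.03796 M, so pOH = 1.42 and pH = 14.00 - 1.42 = 12.58.

12.58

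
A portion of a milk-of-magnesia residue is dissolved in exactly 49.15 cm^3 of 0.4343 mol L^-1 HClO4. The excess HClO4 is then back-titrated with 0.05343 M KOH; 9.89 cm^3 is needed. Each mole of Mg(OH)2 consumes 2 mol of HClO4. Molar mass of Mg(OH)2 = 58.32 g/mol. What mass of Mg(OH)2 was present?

0.607 g

Total n(HClO4) added = 0.4343 x 0.04915 = 0.02135 mol.
n(KOH) used = 0.05343 x 0.009890 = 0.0005284 mol, which equals the excess n(HClO4).
So n(HClO4) consumed by the sample = 0.02135 - 0.0005284 = 0.02082 mol.
n(Mg(OH)2) = 0.02082 / 2 = 0.01041 mol.
mass = 0.01041 mol x 58.32 g/mol = 0.607 g.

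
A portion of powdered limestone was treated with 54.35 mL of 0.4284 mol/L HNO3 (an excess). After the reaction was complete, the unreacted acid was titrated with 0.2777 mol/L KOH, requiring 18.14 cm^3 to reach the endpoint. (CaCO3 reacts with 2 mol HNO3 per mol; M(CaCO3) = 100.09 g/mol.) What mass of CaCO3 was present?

0.913 g

Total n(HNO3) added = 0.4284 x 0.05435 = 0.02328 mol.
n(KOH) used = 0.2777 x 0.01814 = 0.005037 mol, which equals the excess n(HNO3).
So n(HNO3) consumed by the sample = 0.02328 - 0.005037 = 0.01825 mol.
n(CaCO3) = 0.01825 / 2 = 0.009123 mol.
mass = 0.009123 mol x 100.09 g/mol = 0.913 g.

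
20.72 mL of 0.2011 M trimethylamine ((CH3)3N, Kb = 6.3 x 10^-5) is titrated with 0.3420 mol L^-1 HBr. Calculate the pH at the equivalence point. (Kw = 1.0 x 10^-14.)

5.35

n((CH3)3N) = 0.2011 x 0.02072 = 0.004167 mol; V(HBr) at equivalence = 0.004167/0.3420 = 0.01218 L.
At equivalence the base is fully converted to (CH3)3NH+; total volume = 0.03290 L, so [(CH3)3NH+] = 0.004167/0.03290 = 0.1266 M.
Ka((CH3)3NH+) = Kw/Kb = 1.0e-14 / 6.3 x 10^-5 = 1.59e-10.
[H^+] = sqrt(Ka x [(CH3)3NH+]) = sqrt(1.59e-10 x 0.1266) = 4.48e-6 M.
pH = -log(4.48e-6) = 5.35.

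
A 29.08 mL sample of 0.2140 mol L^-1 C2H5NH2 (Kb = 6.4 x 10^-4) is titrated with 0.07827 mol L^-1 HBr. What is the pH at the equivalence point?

n(C2H5NH2) = 0.2140 x 0.02908 = 0.006223 mol; V(HBr) at equivalence = 0.006223/0.07827 = 0.07951 L.
At equivalence the base is fully converted to C2H5NH3+; total volume = 0.1086 L, so [C2H5NH3+] = 0.006223/0.1086 = 0.05731 M.
Ka(C2H5NH3+) = Kw/Kb = 1.0e-14 / 6.4 x 10^-4 = 1.56e-11.
[H^+] = sqrt(Ka x [C2H5NH3+]) = sqrt(1.56e-11 x 0.05731) = 9.46e-7 M.
pH = -log(9.46e-7) = 6.02.

6.02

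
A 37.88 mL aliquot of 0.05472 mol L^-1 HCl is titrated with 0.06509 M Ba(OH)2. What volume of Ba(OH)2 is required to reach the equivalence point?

n(HCl) = 0.05472 mol/L x 0.03788 L = 0.002073 mol.
The neutralisation is 2 HCl : 1 Ba(OH)2, so n(Ba(OH)2) = 0.002073 x 1/2 = 0.001036 mol.
V(Ba(OH)2) = 0.001036 / 0.06509 = 0.01592 L = 15.9 mL.

15.9 mL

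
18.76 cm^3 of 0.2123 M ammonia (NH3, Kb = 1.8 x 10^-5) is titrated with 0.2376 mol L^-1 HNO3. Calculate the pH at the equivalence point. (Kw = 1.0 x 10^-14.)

n(NH3) = 0.2123 x 0.01876 = 0.003983 mol; V(HNO3) at equivalence = 0.003983/0.2376 = 0.01676 L.
At equivalence the base is fully converted to NH4+; total volume = 0.03552 L, so [NH4+] = 0.003983/0.03552 = 0.1121 M.
Ka(NH4+) = Kw/Kb = 1.0e-14 / 1.8 x 10^-5 = 5.56e-10.
[H^+] = sqrt(Ka x [NH4+]) = sqrt(5.56e-10 x 0.1121) = 7.89e-6 M.
pH = -log(7.89e-6) = 5.10.

5.10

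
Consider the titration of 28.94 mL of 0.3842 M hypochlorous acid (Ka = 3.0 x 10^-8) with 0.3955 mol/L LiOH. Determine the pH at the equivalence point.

n(HClO) = 0.3842 x 0.02894 = 0.01112 mol; V(LiOH) at equivalence = 0.01112/0.3955 = 0.02811 L.
At equivalence all the acid is converted to ClO-; total volume = 0.02894 + 0.02811 = 0.05705 L, so [ClO-] = 0.01112/0.05705 = 0.1949 M.
Kb = Kw/Ka = 1.0e-14 / 3.0 x 10^-8 = 3.33e-7.
[OH^-] = sqrt(Kb x [ClO-]) = sqrt(3.33e-7 x 0.1949) = 0.000255 M.
pOH = 3.59, so pH = 14.00 - 3.59 = 10.41.

10.41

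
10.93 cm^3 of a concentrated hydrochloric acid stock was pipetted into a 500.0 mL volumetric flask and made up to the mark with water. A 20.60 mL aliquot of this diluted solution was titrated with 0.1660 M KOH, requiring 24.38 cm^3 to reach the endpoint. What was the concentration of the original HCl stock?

n(KOH) = 0.1660 x 0.02438 = 0.004047 mol.
n(HCl) in the aliquot = 0.004047 mol.
[diluted HCl] = 0.004047 / 0.02060 = 0.1965 M.
Dilution factor = 500.0/10.93 = 45.75, so [stock] = 0.1965 x 45.75 = 8.99 M.

8.99 M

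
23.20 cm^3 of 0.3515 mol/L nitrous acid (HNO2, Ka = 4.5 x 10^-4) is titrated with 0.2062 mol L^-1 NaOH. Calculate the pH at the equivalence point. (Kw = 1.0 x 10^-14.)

8.23

n(HNO2) = 0.3515 x 0.02320 = 0.008155 mol; V(NaOH) at equivalence = 0.008155/0.2062 = 0.03955 L.
At equivalence all the acid is converted to NO2-; total volume = 0.02320 + 0.03955 = 0.06275 L, so [NO2-] = 0.008155/0.06275 = 0.1300 M.
Kb = Kw/Ka = 1.0e-14 / 4.5 x 10^-4 = 2.22e-11.
[OH^-] = sqrt(Kb x [NO2-]) = sqrt(2.22e-11 x 0.1300) = 1.70e-6 M.
pOH = 5.77, so pH = 14.00 - 5.77 = 8.23.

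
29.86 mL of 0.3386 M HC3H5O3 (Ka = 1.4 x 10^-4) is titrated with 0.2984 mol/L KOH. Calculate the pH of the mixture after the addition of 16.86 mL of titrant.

3.85

Initial n(HC3H5O3) = 0.3386 x 0.02986 = 0.01011 mol.
n(KOH) added = 0.2984 x 0.01686 = 0.005031 mol, converting that many moles of HC3H5O3 to C3H5O3-.
Remaining n(HC3H5O3) = 0.005080 mol; n(C3H5O3-) = 0.005031 mol.
By Henderson-Hasselbalch, pH = pKa + log([A^-]/[HA]) = 3.85 + log(0.005031/0.005080) = 3.85 + (-0.00) = 3.85.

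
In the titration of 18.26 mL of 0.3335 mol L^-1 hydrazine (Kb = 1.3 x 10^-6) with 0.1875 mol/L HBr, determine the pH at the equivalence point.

4.52

n(N2H4) = 0.3335 x 0.01826 = 0.006090 mol; V(HBr) at equivalence = 0.006090/0.1875 = 0.03248 L.
At equivalence the base is fully converted to N2H5+; total volume = 0.05074 L, so [N2H5+] = 0.006090/0.05074 = 0.1200 M.
Ka(N2H5+) = Kw/Kb = 1.0e-14 / 1.3 x 10^-6 = 7.69e-9.
[H^+] = sqrt(Ka x [N2H5+]) = sqrt(7.69e-9 x 0.1200) = 3.04e-5 M.
pH = -log(3.04e-5) = 4.52.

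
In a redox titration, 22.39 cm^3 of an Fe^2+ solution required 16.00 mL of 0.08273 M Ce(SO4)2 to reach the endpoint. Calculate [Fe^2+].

n(Ce(SO4)2) = 0.08273 x 0.01600 = 0.001324 mol.
From the balanced equation, 1 mol Ce(SO4)2 reacts with 1 mol Fe^2+, so n(Fe^2+) = 0.001324 x 1/1 = 0.001324 mol.
[Fe^2+] = 0.001324 / 0.02239 L = 0.0591 M.

0.0591 M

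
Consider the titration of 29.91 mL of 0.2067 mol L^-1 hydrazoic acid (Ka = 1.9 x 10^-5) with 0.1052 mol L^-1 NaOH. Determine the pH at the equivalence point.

8.78

n(HN3) = 0.2067 x 0.02991 = 0.006182 mol; V(NaOH) at equivalence = 0.006182/0.1052 = 0.05877 L.
At equivalence all the acid is converted to N3-; total volume = 0.02991 + 0.05877 = 0.08868 L, so [N3-] = 0.006182/0.08868 = 0.06972 M.
Kb = Kw/Ka = 1.0e-14 / 1.9 x 10^-5 = 5.26e-10.
[OH^-] = sqrt(Kb x [N3-]) = sqrt(5.26e-10 x 0.06972) = 6.06e-6 M.
pOH = 5.22, so pH = 14.00 - 5.22 = 8.78.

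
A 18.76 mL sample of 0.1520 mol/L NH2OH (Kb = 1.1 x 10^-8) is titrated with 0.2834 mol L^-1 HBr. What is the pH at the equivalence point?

n(NH2OH) = 0.1520 x 0.01876 = 0.002852 mol; V(HBr) at equivalence = 0.002852/0.2834 = 0.01006 L.
At equivalence the base is fully converted to NH3OH+; total volume = 0.02882 L, so [NH3OH+] = 0.002852/0.02882 = 0.09894 M.
Ka(NH3OH+) = Kw/Kb = 1.0e-14 / 1.1 x 10^-8 = 9.09e-7.
[H^+] = sqrt(Ka x [NH3OH+]) = sqrt(9.09e-7 x 0.09894) = 0.000300 M.
pH = -log(0.000300) = 3.52.

3.52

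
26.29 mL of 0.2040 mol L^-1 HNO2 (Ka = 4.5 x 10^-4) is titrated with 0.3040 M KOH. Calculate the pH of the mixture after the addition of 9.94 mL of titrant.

3.46

Initial n(HNO2) = 0.2040 x 0.02629 = 0.005363 mol.
n(KOH) added = 0.3040 x 0.009940 = 0.003022 mol, converting that many moles of HNO2 to NO2-.
Remaining n(HNO2) = 0.002341 mol; n(NO2-) = 0.003022 mol.
By Henderson-Hasselbalch, pH = pKa + log([A^-]/[HA]) = 3.35 + log(0.003022/0.002341) = 3.35 + (+0.11) = 3.46.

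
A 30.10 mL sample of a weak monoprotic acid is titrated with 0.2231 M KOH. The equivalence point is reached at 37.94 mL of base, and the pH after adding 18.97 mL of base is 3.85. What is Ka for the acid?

1.4 x 10^-4

18.97 mL is half of the equivalence volume, so this is the half-equivalence point where [HA] = [A^-].
At half-equivalence pH = pKa, so pKa = 3.85.
Ka = 10^(-3.85) = 1.4 x 10^-4.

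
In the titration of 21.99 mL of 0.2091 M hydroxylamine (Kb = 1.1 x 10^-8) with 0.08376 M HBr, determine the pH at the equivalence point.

n(NH2OH) = 0.2091 x 0.02199 = 0.004598 mol; V(HBr) at equivalence = 0.004598/0.08376 = 0.05490 L.
At equivalence the base is fully converted to NH3OH+; total volume = 0.07689 L, so [NH3OH+] = 0.004598/0.07689 = 0.05980 M.
Ka(NH3OH+) = Kw/Kb = 1.0e-14 / 1.1 x 10^-8 = 9.09e-7.
[H^+] = sqrt(Ka x [NH3OH+]) = sqrt(9.09e-7 x 0.05980) = 0.000233 M.
pH = -log(0.000233) = 3.63.

3.63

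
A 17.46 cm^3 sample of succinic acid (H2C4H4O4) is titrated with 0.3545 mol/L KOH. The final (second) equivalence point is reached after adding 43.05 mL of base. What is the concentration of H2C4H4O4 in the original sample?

n(KOH) = 0.3545 x 0.04305 = 0.01526 mol.
At the final (second) equivalence point, 2 mol OH^- react per mol H2C4H4O4, so n(H2C4H4O4) = 0.01526 / 2 = 0.007631 mol.
[H2C4H4O4] = 0.007631 / 0.01746 L = 0.437 M.

0.437 M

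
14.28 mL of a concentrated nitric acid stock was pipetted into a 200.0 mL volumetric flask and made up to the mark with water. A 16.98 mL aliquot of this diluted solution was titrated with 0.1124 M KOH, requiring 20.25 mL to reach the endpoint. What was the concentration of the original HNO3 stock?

n(KOH) = 0.1124 x 0.02025 = 0.002276 mol.
n(HNO3) in the aliquot = 0.002276 mol.
[diluted HNO3] = 0.002276 / 0.01698 = 0.1340 M.
Dilution factor = 200.0/14.28 = 14.01, so [stock] = 0.1340 x 14.01 = 1.88 M.

1.88 M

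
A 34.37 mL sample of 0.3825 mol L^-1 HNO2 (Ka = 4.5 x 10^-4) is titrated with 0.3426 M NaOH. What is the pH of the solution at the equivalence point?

8.30

n(HNO2) = 0.3825 x 0.03437 = 0.01315 mol; V(NaOH) at equivalence = 0.01315/0.3426 = 0.03837 L.
At equivalence all the acid is converted to NO2-; total volume = 0.03437 + 0.03837 = 0.07274 L, so [NO2-] = 0.01315/0.07274 = 0.1807 M.
Kb = Kw/Ka = 1.0e-14 / 4.5 x 10^-4 = 2.22e-11.
[OH^-] = sqrt(Kb x [NO2-]) = sqrt(2.22e-11 x 0.1807) = 2.00e-6 M.
pOH = 5.70, so pH = 14.00 - 5.70 = 8.30.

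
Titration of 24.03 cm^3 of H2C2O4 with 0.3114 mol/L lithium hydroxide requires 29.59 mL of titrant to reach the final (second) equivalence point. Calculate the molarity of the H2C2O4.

0.192 M

n(LiOH) = 0.3114 x 0.02959 = 0.009214 mol.
At the final (second) equivalence point, 2 mol OH^- react per mol H2C2O4, so n(H2C2O4) = 0.009214 / 2 = 0.004607 mol.
[H2C2O4] = 0.004607 / 0.02403 L = 0.192 M.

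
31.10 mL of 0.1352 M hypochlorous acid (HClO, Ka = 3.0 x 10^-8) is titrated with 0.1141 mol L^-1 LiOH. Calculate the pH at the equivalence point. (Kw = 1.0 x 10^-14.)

10.16

n(HClO) = 0.1352 x 0.03110 = 0.004205 mol; V(LiOH) at equivalence = 0.004205/0.1141 = 0.03685 L.
At equivalence all the acid is converted to ClO-; total volume = 0.03110 + 0.03685 = 0.06795 L, so [ClO-] = 0.004205/0.06795 = 0.06188 M.
Kb = Kw/Ka = 1.0e-14 / 3.0 x 10^-8 = 3.33e-7.
[OH^-] = sqrt(Kb x [ClO-]) = sqrt(3.33e-7 x 0.06188) = 0.000144 M.
pOH = 3.84, so pH = 14.00 - 3.84 = 10.16.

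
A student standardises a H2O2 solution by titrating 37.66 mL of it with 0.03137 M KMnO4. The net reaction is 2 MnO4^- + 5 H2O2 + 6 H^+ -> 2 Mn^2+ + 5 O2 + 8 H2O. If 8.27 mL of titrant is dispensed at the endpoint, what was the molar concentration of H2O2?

n(KMnO4) = 0.03137 x 0.008270 = 0.0002594 mol.
From the balanced equation, 2 mol KMnO4 reacts with 5 mol H2O2, so n(H2O2) = 0.0002594 x 5/2 = 0.0006486 mol.
[H2O2] = 0.0006486 / 0.03766 L = 0.0172 M.

0.0172 M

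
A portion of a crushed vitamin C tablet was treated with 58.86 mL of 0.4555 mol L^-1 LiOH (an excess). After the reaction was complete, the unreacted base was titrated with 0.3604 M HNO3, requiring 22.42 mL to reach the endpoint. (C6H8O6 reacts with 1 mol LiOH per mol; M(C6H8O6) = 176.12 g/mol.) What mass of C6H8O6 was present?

Total n(LiOH) added = 0.4555 x 0.05886 = 0.02681 mol.
n(HNO3) used = 0.3604 x 0.02242 = 0.008080 mol, which equals the excess n(LiOH).
So n(LiOH) consumed by the sample = 0.02681 - 0.008080 = 0.01873 mol.
n(C6H8O6) = 0.01873 / 1 = 0.01873 mol.
mass = 0.01873 mol x 176.12 g/mol = 3.30 g.

3.30 g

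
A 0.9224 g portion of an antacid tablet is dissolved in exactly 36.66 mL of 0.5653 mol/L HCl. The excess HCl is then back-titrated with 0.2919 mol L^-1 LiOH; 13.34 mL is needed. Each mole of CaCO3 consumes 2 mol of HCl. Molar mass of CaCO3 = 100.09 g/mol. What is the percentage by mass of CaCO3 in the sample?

Total n(HCl) added = 0.5653 x 0.03666 = 0.02072 mol.
n(LiOH) used = 0.2919 x 0.01334 = 0.003894 mol, which equals the excess n(HCl).
So n(HCl) consumed by the sample = 0.02072 - 0.003894 = 0.01683 mol.
n(CaCO3) = 0.01683 / 2 = 0.008415 mol.
mass CaCO3 = 0.008415 x 100.09 = 0.8423 g, so %CaCO3 = 0.8423/0.9224 x 100 = 91.3%.

91.3%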